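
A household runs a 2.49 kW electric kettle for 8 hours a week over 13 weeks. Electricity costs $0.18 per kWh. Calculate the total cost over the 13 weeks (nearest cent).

Runtime = 8 h/week × 13 weeks = 104 h
Energy = 2.49 kW × 104 h = 258.96 kWh
Cost = 258.96 kWh × $0.18/kWh = $46.61

$46.61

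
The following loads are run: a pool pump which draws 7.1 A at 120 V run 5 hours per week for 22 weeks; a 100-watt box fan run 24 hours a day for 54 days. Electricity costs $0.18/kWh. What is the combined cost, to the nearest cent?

$40.20

pool pump: Power = 7.1 A × 120 V = 852 W = 0.852 kW
pool pump: Runtime = 5 h/week × 22 weeks = 110 h
pool pump: 0.852 kW × 110 h = 93.72 kWh
box fan: Runtime = 24 h × 54 = 1296 h
box fan: 0.1 kW × 1296 h = 129.6 kWh
Total energy = 223.32 kWh
Cost = 223.32 × $0.18 = $40.20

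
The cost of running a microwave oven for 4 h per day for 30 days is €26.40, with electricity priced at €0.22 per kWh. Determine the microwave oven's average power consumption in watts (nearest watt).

Energy = €26.40 ÷ €0.22/kWh = 120 kWh
Runtime = 4 h/day × 30 days = 120 h
Power = 120 kWh ÷ 120 h = 1 kW = 1000 W

1000 W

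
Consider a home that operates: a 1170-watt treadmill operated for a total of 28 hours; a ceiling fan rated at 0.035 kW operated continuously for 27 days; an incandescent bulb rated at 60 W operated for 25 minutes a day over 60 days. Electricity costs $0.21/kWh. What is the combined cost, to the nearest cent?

$11.96

treadmill: 1.17 kW × 28 h = 32.76 kWh
ceiling fan: Runtime = 24 h × 27 = 648 h
ceiling fan: 0.035 kW × 648 h = 22.68 kWh
incandescent bulb: Runtime = 25 min × 60 = 1500 min = 25 h
incandescent bulb: 0.06 kW × 25 h = 1.5 kWh
Total energy = 56.94 kWh
Cost = 56.94 × $0.21 = $11.96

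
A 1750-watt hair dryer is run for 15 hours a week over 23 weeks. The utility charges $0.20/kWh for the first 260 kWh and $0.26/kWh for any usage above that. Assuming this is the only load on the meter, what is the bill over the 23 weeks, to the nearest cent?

$141.38

Runtime = 15 h/week × 23 weeks = 345 h
Energy = 1.75 kW × 345 h = 603.75 kWh
Tier 1 (0–260 kWh): 260 × $0.20 = $52
Above 260 kWh: 343.75 × $0.26 = $89.375
Bill = $141.38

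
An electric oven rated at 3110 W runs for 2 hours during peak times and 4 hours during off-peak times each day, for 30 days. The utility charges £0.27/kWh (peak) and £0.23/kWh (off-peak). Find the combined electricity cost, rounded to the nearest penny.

£136.22

Peak energy = 3.11 kW × 2 h × 30 = 186.6 kWh
Off-peak energy = 3.11 kW × 4 h × 30 = 373.2 kWh
Cost = 186.6 × £0.27 + 373.2 × £0.23 = £50.382 + £85.836 = £136.22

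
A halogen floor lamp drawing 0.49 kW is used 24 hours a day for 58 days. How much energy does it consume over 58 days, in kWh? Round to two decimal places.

682.08 kWh

Runtime = 24 h × 58 = 1392 h
Energy = 0.49 kW × 1392 h = 682.08 kWh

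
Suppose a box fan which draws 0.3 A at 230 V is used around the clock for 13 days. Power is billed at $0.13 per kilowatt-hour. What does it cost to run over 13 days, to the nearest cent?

Power = 0.3 A × 230 V = 69 W = 0.069 kW
Runtime = 24 h × 13 = 312 h
Energy = 0.069 kW × 312 h = 21.528 kWh
Cost = 21.528 kWh × $0.13/kWh = $2.80

$2.80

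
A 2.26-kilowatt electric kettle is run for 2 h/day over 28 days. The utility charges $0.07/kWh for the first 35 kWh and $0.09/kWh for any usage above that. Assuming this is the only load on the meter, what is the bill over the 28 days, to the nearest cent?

$10.69

Runtime = 2 h/day × 28 days = 56 h
Energy = 2.26 kW × 56 h = 126.56 kWh
Tier 1 (0–35 kWh): 35 × $0.07 = $2.45
Above 35 kWh: 91.56 × $0.09 = $8.2404
Bill = $10.69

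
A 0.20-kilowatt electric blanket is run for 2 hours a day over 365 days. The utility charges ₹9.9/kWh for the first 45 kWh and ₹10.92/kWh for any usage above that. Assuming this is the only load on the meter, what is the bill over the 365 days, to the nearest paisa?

Runtime = 2 h/day × 365 days = 730 h
Energy = 0.2 kW × 730 h = 146 kWh
Tier 1 (0–45 kWh): 45 × ₹9.9 = ₹445.5
Above 45 kWh: 101 × ₹10.92 = ₹1102.92
Bill = ₹1548.42

₹1548.42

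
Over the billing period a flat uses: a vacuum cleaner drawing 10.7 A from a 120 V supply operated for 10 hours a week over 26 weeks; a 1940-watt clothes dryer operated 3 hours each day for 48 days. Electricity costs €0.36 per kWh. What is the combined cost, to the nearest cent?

€220.75

vacuum cleaner: Power = 10.7 A × 120 V = 1284 W = 1.284 kW
vacuum cleaner: Runtime = 10 h/week × 26 weeks = 260 h
vacuum cleaner: 1.284 kW × 260 h = 333.84 kWh
clothes dryer: Runtime = 3 h/day × 48 days = 144 h
clothes dryer: 1.94 kW × 144 h = 279.36 kWh
Total energy = 613.2 kWh
Cost = 613.2 × €0.36 = €220.75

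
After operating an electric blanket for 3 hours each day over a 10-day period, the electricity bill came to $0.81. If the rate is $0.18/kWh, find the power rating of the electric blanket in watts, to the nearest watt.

Energy = $0.81 ÷ $0.18/kWh = 4.5 kWh
Runtime = 3 h/day × 10 days = 30 h
Power = 4.5 kWh ÷ 30 h = 0.15 kW = 150 W

150 W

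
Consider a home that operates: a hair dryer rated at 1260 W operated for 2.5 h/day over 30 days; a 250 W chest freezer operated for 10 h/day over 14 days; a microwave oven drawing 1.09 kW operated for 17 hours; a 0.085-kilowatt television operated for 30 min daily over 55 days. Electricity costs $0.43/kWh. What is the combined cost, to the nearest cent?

hair dryer: Runtime = 2.5 h/day × 30 days = 75 h
hair dryer: 1.26 kW × 75 h = 94.5 kWh
chest freezer: Runtime = 10 h/day × 14 days = 140 h
chest freezer: 0.25 kW × 140 h = 35 kWh
microwave oven: 1.09 kW × 17 h = 18.53 kWh
television: Runtime = 30 min × 55 = 1650 min = 27.5 h
television: 0.085 kW × 27.5 h = 2.3375 kWh
Total energy = 150.3675 kWh
Cost = 150.3675 × $0.43 = $64.66

$64.66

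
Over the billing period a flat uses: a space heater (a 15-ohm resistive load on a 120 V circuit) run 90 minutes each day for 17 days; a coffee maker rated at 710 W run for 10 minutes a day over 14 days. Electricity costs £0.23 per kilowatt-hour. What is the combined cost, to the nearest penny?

£6.01

space heater: Power = V²/R = 120²/15 = 960 W = 0.96 kW
space heater: Runtime = 90 min × 17 = 1530 min = 25.5 h
space heater: 0.96 kW × 25.5 h = 24.48 kWh
coffee maker: Runtime = 10 min × 14 = 140 min = 2.333333… h
coffee maker: 0.71 kW × 2.333333… h = 1.656666… kWh
Total energy = 26.136666… kWh
Cost = 26.136666… × £0.23 = £6.01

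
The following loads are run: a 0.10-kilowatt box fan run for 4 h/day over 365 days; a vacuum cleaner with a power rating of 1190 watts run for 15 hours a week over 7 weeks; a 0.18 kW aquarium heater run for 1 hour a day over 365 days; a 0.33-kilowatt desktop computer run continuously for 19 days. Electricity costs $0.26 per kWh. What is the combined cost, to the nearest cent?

box fan: Runtime = 4 h/day × 365 days = 1460 h
box fan: 0.1 kW × 1460 h = 146 kWh
vacuum cleaner: Runtime = 15 h/week × 7 weeks = 105 h
vacuum cleaner: 1.19 kW × 105 h = 124.95 kWh
aquarium heater: Runtime = 1 h/day × 365 days = 365 h
aquarium heater: 0.18 kW × 365 h = 65.7 kWh
desktop computer: Runtime = 24 h × 19 = 456 h
desktop computer: 0.33 kW × 456 h = 150.48 kWh
Total energy = 487.13 kWh
Cost = 487.13 × $0.26 = $126.65

$126.65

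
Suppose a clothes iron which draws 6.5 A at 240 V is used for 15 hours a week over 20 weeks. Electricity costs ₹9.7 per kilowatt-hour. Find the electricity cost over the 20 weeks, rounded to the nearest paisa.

₹4539.60

Power = 6.5 A × 240 V = 1560 W = 1.56 kW
Runtime = 15 h/week × 20 weeks = 300 h
Energy = 1.56 kW × 300 h = 468 kWh
Cost = 468 kWh × ₹9.7/kWh = ₹4539.60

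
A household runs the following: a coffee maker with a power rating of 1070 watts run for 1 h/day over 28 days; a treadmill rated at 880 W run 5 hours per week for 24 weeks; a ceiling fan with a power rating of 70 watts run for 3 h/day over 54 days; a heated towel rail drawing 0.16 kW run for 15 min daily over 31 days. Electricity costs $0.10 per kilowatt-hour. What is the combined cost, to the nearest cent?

coffee maker: Runtime = 1 h/day × 28 days = 28 h
coffee maker: 1.07 kW × 28 h = 29.96 kWh
treadmill: Runtime = 5 h/week × 24 weeks = 120 h
treadmill: 0.88 kW × 120 h = 105.6 kWh
ceiling fan: Runtime = 3 h/day × 54 days = 162 h
ceiling fan: 0.07 kW × 162 h = 11.34 kWh
heated towel rail: Runtime = 15 min × 31 = 465 min = 7.75 h
heated towel rail: 0.16 kW × 7.75 h = 1.24 kWh
Total energy = 148.14 kWh
Cost = 148.14 × $0.10 = $14.81

$14.81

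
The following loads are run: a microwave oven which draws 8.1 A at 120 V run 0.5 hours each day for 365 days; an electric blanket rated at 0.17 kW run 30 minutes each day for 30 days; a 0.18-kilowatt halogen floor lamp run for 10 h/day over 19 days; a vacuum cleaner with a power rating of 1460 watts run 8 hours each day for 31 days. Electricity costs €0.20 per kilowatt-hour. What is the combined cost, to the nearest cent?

microwave oven: Power = 8.1 A × 120 V = 972 W = 0.972 kW
microwave oven: Runtime = 0.5 h/day × 365 days = 182.5 h
microwave oven: 0.972 kW × 182.5 h = 177.39 kWh
electric blanket: Runtime = 30 min × 30 = 900 min = 15 h
electric blanket: 0.17 kW × 15 h = 2.55 kWh
halogen floor lamp: Runtime = 10 h/day × 19 days = 190 h
halogen floor lamp: 0.18 kW × 190 h = 34.2 kWh
vacuum cleaner: Runtime = 8 h/day × 31 days = 248 h
vacuum cleaner: 1.46 kW × 248 h = 362.08 kWh
Total energy = 576.22 kWh
Cost = 576.22 × €0.20 = €115.24

€115.24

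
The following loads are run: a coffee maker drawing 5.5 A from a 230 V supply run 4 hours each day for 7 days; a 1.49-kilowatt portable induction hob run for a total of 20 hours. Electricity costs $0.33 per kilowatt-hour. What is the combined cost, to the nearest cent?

$21.52

coffee maker: Power = 5.5 A × 230 V = 1265 W = 1.265 kW
coffee maker: Runtime = 4 h/day × 7 days = 28 h
coffee maker: 1.265 kW × 28 h = 35.42 kWh
portable induction hob: 1.49 kW × 20 h = 29.8 kWh
Total energy = 65.22 kWh
Cost = 65.22 × $0.33 = $21.52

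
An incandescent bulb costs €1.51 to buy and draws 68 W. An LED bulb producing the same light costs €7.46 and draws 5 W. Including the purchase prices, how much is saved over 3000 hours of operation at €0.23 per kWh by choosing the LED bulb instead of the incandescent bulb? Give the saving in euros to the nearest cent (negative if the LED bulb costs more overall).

€37.52

incandescent bulb: €1.51 + (68/1000) kW × 3000 h × €0.23 = €1.51 + €46.92 = €48.43
LED bulb: €7.46 + (5/1000) kW × 3000 h × €0.23 = €7.46 + €3.45 = €10.91
Saving = €48.43 − €10.91 = €37.52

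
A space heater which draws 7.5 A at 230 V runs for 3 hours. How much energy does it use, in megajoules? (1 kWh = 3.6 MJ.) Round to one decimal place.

18.6 MJ

Power = 7.5 A × 230 V = 1725 W = 1.725 kW
Energy = 1.725 kW × 3 h = 5.175 kWh
= 5.175 × 3.6 MJ = 18.6 MJ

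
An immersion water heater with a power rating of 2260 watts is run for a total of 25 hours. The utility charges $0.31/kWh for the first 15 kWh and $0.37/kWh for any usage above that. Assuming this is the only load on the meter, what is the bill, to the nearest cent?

$20.01

Energy = 2.26 kW × 25 h = 56.5 kWh
Tier 1 (0–15 kWh): 15 × $0.31 = $4.65
Above 15 kWh: 41.5 × $0.37 = $15.355
Bill = $20.01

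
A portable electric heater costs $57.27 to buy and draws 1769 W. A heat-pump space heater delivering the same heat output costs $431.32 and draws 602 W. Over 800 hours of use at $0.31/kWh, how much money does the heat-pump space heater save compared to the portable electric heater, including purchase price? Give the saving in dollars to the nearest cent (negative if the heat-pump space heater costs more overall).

-$84.63

portable electric heater: $57.27 + (1769/1000) kW × 800 h × $0.31 = $57.27 + $438.712 = $495.982
heat-pump space heater: $431.32 + (602/1000) kW × 800 h × $0.31 = $431.32 + $149.296 = $580.616
Saving = $495.982 − $580.616 = −$84.634 → -$84.63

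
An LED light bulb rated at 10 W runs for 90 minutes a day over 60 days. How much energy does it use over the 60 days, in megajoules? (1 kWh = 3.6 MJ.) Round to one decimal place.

Runtime = 90 min × 60 = 5400 min = 90 h
Energy = 0.01 kW × 90 h = 0.9 kWh
= 0.9 × 3.6 MJ = 3.2 MJ

3.2 MJ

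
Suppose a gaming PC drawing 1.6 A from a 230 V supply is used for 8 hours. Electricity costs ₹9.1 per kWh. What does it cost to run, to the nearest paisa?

₹26.79

Power = 1.6 A × 230 V = 368 W = 0.368 kW
Energy = 0.368 kW × 8 h = 2.944 kWh
Cost = 2.944 kWh × ₹9.1/kWh = ₹26.79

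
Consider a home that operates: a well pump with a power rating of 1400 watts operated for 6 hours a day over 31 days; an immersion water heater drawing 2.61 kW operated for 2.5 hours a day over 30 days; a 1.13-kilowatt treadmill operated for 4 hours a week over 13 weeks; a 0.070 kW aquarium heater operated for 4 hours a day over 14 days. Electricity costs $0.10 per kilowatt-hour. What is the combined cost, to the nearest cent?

$51.88

well pump: Runtime = 6 h/day × 31 days = 186 h
well pump: 1.4 kW × 186 h = 260.4 kWh
immersion water heater: Runtime = 2.5 h/day × 30 days = 75 h
immersion water heater: 2.61 kW × 75 h = 195.75 kWh
treadmill: Runtime = 4 h/week × 13 weeks = 52 h
treadmill: 1.13 kW × 52 h = 58.76 kWh
aquarium heater: Runtime = 4 h/day × 14 days = 56 h
aquarium heater: 0.07 kW × 56 h = 3.92 kWh
Total energy = 518.83 kWh
Cost = 518.83 × $0.10 = $51.88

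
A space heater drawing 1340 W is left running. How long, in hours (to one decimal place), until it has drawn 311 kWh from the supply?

232.1 h

Hours = 311 kWh ÷ 1.34 kW = 232.1 h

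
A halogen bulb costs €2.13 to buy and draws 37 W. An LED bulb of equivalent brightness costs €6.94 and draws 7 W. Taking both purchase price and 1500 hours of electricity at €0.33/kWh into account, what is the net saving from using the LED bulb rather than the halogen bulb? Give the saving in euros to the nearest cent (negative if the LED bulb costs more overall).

€10.04

halogen bulb: €2.13 + (37/1000) kW × 1500 h × €0.33 = €2.13 + €18.315 = €20.445
LED bulb: €6.94 + (7/1000) kW × 1500 h × €0.33 = €6.94 + €3.465 = €10.405
Saving = €20.445 − €10.405 = €10.04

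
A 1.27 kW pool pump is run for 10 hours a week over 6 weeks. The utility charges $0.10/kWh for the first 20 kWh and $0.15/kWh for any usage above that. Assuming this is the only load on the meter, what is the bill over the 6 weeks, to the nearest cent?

Runtime = 10 h/week × 6 weeks = 60 h
Energy = 1.27 kW × 60 h = 76.2 kWh
Tier 1 (0–20 kWh): 20 × $0.10 = $2
Above 20 kWh: 56.2 × $0.15 = $8.43
Bill = $10.43

$10.43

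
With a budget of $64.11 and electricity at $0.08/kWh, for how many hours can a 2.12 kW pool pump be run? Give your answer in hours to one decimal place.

378.0 h

Energy available = $64.11 ÷ $0.08/kWh = 801.375 kWh
Hours = 801.375 kWh ÷ 2.12 kW = 378.0 h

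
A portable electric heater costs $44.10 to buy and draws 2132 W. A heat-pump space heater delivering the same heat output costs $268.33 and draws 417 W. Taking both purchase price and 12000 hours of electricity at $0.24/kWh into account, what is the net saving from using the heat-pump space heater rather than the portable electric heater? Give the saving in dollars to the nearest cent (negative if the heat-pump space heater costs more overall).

portable electric heater: $44.10 + (2132/1000) kW × 12000 h × $0.24 = $44.10 + $6140.16 = $6184.26
heat-pump space heater: $268.33 + (417/1000) kW × 12000 h × $0.24 = $268.33 + $1200.96 = $1469.29
Saving = $6184.26 − $1469.29 = $4714.97

$4714.97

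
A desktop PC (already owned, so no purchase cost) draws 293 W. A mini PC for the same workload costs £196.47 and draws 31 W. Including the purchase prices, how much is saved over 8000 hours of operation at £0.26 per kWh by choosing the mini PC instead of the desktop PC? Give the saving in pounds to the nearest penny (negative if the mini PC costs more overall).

£348.49

desktop PC: £0.00 + (293/1000) kW × 8000 h × £0.26 = £0.00 + £609.44 = £609.44
mini PC: £196.47 + (31/1000) kW × 8000 h × £0.26 = £196.47 + £64.48 = £260.95
Saving = £609.44 − £260.95 = £348.49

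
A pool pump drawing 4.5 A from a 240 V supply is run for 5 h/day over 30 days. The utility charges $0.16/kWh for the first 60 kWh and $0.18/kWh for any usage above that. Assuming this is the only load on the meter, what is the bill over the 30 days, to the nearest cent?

Power = 4.5 A × 240 V = 1080 W = 1.08 kW
Runtime = 5 h/day × 30 days = 150 h
Energy = 1.08 kW × 150 h = 162 kWh
Tier 1 (0–60 kWh): 60 × $0.16 = $9.6
Above 60 kWh: 102 × $0.18 = $18.36
Bill = $27.96

$27.96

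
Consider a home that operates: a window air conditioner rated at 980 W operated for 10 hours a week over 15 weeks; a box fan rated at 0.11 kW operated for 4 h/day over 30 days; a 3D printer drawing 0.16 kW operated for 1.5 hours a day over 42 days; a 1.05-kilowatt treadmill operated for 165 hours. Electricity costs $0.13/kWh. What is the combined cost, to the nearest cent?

$44.66

window air conditioner: Runtime = 10 h/week × 15 weeks = 150 h
window air conditioner: 0.98 kW × 150 h = 147 kWh
box fan: Runtime = 4 h/day × 30 days = 120 h
box fan: 0.11 kW × 120 h = 13.2 kWh
3D printer: Runtime = 1.5 h/day × 42 days = 63 h
3D printer: 0.16 kW × 63 h = 10.08 kWh
treadmill: 1.05 kW × 165 h = 173.25 kWh
Total energy = 343.53 kWh
Cost = 343.53 × $0.13 = $44.66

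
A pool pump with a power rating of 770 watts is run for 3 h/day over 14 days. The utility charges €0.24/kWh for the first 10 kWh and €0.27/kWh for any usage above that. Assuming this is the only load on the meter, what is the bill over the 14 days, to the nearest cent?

€8.43

Runtime = 3 h/day × 14 days = 42 h
Energy = 0.77 kW × 42 h = 32.34 kWh
Tier 1 (0–10 kWh): 10 × €0.24 = €2.4
Above 10 kWh: 22.34 × €0.27 = €6.0318
Bill = €8.43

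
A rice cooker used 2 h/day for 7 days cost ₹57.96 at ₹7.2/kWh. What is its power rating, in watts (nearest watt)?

Energy = ₹57.96 ÷ ₹7.2/kWh = 8.05 kWh
Runtime = 2 h/day × 7 days = 14 h
Power = 8.05 kWh ÷ 14 h = 0.575 kW = 575 W

575 W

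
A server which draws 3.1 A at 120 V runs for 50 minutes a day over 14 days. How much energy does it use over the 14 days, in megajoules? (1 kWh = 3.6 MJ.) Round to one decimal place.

Power = 3.1 A × 120 V = 372 W = 0.372 kW
Runtime = 50 min × 14 = 700 min = 11.666666… h
Energy = 0.372 kW × 11.666666… h = 4.34 kWh
= 4.34 × 3.6 MJ = 15.6 MJ

15.6 MJ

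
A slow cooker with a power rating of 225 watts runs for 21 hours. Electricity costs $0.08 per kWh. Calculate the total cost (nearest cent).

Energy = 0.225 kW × 21 h = 4.725 kWh
Cost = 4.725 kWh × $0.08/kWh = $0.38

$0.38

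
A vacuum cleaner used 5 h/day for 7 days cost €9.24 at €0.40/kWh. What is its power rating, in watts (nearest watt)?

Energy = €9.24 ÷ €0.40/kWh = 23.1 kWh
Runtime = 5 h/day × 7 days = 35 h
Power = 23.1 kWh ÷ 35 h = 0.66 kW = 660 W

660 W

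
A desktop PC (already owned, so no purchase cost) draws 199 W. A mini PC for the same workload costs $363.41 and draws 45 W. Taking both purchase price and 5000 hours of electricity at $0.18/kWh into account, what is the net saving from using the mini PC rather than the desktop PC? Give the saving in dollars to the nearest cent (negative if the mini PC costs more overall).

desktop PC: $0.00 + (199/1000) kW × 5000 h × $0.18 = $0.00 + $179.1 = $179.1
mini PC: $363.41 + (45/1000) kW × 5000 h × $0.18 = $363.41 + $40.5 = $403.91
Saving = $179.1 − $403.91 = −$224.81

-$224.81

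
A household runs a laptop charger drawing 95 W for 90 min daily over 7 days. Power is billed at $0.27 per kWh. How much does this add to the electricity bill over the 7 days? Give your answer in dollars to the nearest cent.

Runtime = 90 min × 7 = 630 min = 10.5 h
Energy = 0.095 kW × 10.5 h = 0.9975 kWh
Cost = 0.9975 kWh × $0.27/kWh = $0.27

$0.27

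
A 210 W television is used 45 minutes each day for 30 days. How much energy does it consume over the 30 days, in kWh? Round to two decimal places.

Runtime = 45 min × 30 = 1350 min = 22.5 h
Energy = 0.21 kW × 22.5 h = 4.725 kWh ≈ 4.73 kWh

4.73 kWh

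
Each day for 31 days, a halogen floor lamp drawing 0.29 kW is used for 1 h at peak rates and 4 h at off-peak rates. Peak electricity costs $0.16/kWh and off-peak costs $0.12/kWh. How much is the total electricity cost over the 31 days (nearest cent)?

$5.75

Peak energy = 0.29 kW × 1 h × 31 = 8.99 kWh
Off-peak energy = 0.29 kW × 4 h × 31 = 35.96 kWh
Cost = 8.99 × $0.16 + 35.96 × $0.12 = $1.4384 + $4.3152 = $5.75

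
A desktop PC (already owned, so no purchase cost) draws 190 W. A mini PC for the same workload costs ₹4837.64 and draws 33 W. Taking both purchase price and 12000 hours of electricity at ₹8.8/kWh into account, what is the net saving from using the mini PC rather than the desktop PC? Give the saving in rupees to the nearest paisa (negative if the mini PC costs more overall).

desktop PC: ₹0.00 + (190/1000) kW × 12000 h × ₹8.8 = ₹0.00 + ₹20064 = ₹20064
mini PC: ₹4837.64 + (33/1000) kW × 12000 h × ₹8.8 = ₹4837.64 + ₹3484.8 = ₹8322.44
Saving = ₹20064 − ₹8322.44 = ₹11741.56

₹11741.56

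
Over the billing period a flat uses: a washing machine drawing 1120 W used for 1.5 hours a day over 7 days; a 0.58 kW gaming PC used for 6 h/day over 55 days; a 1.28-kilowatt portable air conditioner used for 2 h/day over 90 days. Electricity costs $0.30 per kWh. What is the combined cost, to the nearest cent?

washing machine: Runtime = 1.5 h/day × 7 days = 10.5 h
washing machine: 1.12 kW × 10.5 h = 11.76 kWh
gaming PC: Runtime = 6 h/day × 55 days = 330 h
gaming PC: 0.58 kW × 330 h = 191.4 kWh
portable air conditioner: Runtime = 2 h/day × 90 days = 180 h
portable air conditioner: 1.28 kW × 180 h = 230.4 kWh
Total energy = 433.56 kWh
Cost = 433.56 × $0.30 = $130.07

$130.07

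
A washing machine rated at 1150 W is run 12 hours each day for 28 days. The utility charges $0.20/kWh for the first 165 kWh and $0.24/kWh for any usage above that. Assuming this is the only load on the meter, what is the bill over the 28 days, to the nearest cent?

$86.14

Runtime = 12 h/day × 28 days = 336 h
Energy = 1.15 kW × 336 h = 386.4 kWh
Tier 1 (0–165 kWh): 165 × $0.20 = $33
Above 165 kWh: 221.4 × $0.24 = $53.136
Bill = $86.14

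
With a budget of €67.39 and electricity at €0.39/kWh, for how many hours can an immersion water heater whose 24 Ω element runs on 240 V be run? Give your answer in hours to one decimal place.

72.0 h

Power = V²/R = 240²/24 = 2400 W = 2.4 kW
Energy available = €67.39 ÷ €0.39/kWh = 172.7949 kWh
Hours = 172.7949 kWh ÷ 2.4 kW = 72.0 h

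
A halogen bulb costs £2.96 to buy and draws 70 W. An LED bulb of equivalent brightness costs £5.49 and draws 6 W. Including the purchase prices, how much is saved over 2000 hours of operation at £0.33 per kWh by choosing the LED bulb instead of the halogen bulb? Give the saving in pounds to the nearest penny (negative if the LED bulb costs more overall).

£39.71

halogen bulb: £2.96 + (70/1000) kW × 2000 h × £0.33 = £2.96 + £46.2 = £49.16
LED bulb: £5.49 + (6/1000) kW × 2000 h × £0.33 = £5.49 + £3.96 = £9.45
Saving = £49.16 − £9.45 = £39.71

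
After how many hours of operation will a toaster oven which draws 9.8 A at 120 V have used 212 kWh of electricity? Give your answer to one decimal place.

180.3 h

Power = 9.8 A × 120 V = 1176 W = 1.176 kW
Hours = 212 kWh ÷ 1.176 kW = 180.3 h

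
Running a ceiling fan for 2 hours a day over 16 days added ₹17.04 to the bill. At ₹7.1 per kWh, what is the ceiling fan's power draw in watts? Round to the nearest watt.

75 W

Energy = ₹17.04 ÷ ₹7.1/kWh = 2.4 kWh
Runtime = 2 h/day × 16 days = 32 h
Power = 2.4 kWh ÷ 32 h = 0.075 kW = 75 W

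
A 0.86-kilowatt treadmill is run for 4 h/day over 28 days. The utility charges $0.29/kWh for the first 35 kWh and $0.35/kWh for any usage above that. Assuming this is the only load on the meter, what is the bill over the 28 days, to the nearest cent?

$31.61

Runtime = 4 h/day × 28 days = 112 h
Energy = 0.86 kW × 112 h = 96.32 kWh
Tier 1 (0–35 kWh): 35 × $0.29 = $10.15
Above 35 kWh: 61.32 × $0.35 = $21.462
Bill = $31.61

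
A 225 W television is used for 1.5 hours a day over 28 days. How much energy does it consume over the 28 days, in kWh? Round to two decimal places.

Runtime = 1.5 h/day × 28 days = 42 h
Energy = 0.225 kW × 42 h = 9.45 kWh

9.45 kWh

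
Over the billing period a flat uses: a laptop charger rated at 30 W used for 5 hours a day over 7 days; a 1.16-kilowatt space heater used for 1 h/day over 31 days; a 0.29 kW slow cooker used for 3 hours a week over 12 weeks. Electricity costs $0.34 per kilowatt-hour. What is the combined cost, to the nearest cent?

laptop charger: Runtime = 5 h/day × 7 days = 35 h
laptop charger: 0.03 kW × 35 h = 1.05 kWh
space heater: Runtime = 1 h/day × 31 days = 31 h
space heater: 1.16 kW × 31 h = 35.96 kWh
slow cooker: Runtime = 3 h/week × 12 weeks = 36 h
slow cooker: 0.29 kW × 36 h = 10.44 kWh
Total energy = 47.45 kWh
Cost = 47.45 × $0.34 = $16.13

$16.13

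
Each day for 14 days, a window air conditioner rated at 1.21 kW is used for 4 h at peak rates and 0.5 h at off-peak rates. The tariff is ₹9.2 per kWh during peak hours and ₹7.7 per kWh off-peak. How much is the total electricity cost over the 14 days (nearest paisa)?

₹688.61

Peak energy = 1.21 kW × 4 h × 14 = 67.76 kWh
Off-peak energy = 1.21 kW × 0.5 h × 14 = 8.47 kWh
Cost = 67.76 × ₹9.2 + 8.47 × ₹7.7 = ₹623.392 + ₹65.219 = ₹688.61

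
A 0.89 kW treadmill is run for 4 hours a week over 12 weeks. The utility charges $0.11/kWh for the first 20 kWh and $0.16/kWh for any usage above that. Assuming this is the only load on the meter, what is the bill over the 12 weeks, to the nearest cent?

Runtime = 4 h/week × 12 weeks = 48 h
Energy = 0.89 kW × 48 h = 42.72 kWh
Tier 1 (0–20 kWh): 20 × $0.11 = $2.2
Above 20 kWh: 22.72 × $0.16 = $3.6352
Bill = $5.84

$5.84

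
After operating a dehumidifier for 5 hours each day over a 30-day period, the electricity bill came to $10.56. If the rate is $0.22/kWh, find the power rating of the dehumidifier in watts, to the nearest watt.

320 W

Energy = $10.56 ÷ $0.22/kWh = 48 kWh
Runtime = 5 h/day × 30 days = 150 h
Power = 48 kWh ÷ 150 h = 0.32 kW = 320 W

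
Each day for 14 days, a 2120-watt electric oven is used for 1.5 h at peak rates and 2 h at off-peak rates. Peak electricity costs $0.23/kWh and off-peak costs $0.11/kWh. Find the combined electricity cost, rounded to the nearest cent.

Peak energy = 2.12 kW × 1.5 h × 14 = 44.52 kWh
Off-peak energy = 2.12 kW × 2 h × 14 = 59.36 kWh
Cost = 44.52 × $0.23 + 59.36 × $0.11 = $10.2396 + $6.5296 = $16.77

$16.77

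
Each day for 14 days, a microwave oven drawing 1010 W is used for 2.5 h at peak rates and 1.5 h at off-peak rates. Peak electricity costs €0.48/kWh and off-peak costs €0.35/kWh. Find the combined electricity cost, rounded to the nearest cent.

€24.39

Peak energy = 1.01 kW × 2.5 h × 14 = 35.35 kWh
Off-peak energy = 1.01 kW × 1.5 h × 14 = 21.21 kWh
Cost = 35.35 × €0.48 + 21.21 × €0.35 = €16.968 + €7.4235 = €24.39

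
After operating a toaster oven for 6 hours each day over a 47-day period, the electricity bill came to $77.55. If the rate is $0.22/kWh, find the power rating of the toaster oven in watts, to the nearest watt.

1250 W

Energy = $77.55 ÷ $0.22/kWh = 352.5 kWh
Runtime = 6 h/day × 47 days = 282 h
Power = 352.5 kWh ÷ 282 h = 1.25 kW = 1250 W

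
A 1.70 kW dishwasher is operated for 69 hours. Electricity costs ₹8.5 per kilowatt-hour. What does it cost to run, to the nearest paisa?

₹997.05

Energy = 1.7 kW × 69 h = 117.3 kWh
Cost = 117.3 kWh × ₹8.5/kWh = ₹997.05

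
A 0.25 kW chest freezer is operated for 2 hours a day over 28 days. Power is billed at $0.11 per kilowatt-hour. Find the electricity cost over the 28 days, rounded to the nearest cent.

$1.54

Runtime = 2 h/day × 28 days = 56 h
Energy = 0.25 kW × 56 h = 14 kWh
Cost = 14 kWh × $0.11/kWh = $1.54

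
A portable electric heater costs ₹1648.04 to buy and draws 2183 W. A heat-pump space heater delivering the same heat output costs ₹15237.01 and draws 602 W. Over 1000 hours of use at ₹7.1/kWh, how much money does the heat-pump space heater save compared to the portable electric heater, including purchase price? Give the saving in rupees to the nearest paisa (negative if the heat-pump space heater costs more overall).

portable electric heater: ₹1648.04 + (2183/1000) kW × 1000 h × ₹7.1 = ₹1648.04 + ₹15499.3 = ₹17147.34
heat-pump space heater: ₹15237.01 + (602/1000) kW × 1000 h × ₹7.1 = ₹15237.01 + ₹4274.2 = ₹19511.21
Saving = ₹17147.34 − ₹19511.21 = −₹2363.87

-₹2363.87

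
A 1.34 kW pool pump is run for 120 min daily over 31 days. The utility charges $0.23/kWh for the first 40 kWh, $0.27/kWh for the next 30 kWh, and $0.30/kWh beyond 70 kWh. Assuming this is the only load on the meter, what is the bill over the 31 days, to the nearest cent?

$21.22

Runtime = 120 min × 31 = 3720 min = 62 h
Energy = 1.34 kW × 62 h = 83.08 kWh
Tier 1 (0–40 kWh): 40 × $0.23 = $9.2
Tier 2 (40–70 kWh): 30 × $0.27 = $8.1
Above 70 kWh: 13.08 × $0.30 = $3.924
Bill = $21.22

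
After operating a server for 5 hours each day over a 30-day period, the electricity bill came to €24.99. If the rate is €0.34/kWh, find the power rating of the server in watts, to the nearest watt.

490 W

Energy = €24.99 ÷ €0.34/kWh = 73.5 kWh
Runtime = 5 h/day × 30 days = 150 h
Power = 73.5 kWh ÷ 150 h = 0.49 kW = 490 W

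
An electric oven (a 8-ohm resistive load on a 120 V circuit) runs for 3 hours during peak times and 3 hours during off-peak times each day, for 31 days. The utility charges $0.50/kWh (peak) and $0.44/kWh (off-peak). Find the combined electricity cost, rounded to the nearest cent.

Power = V²/R = 120²/8 = 1800 W = 1.8 kW
Peak energy = 1.8 kW × 3 h × 31 = 167.4 kWh
Off-peak energy = 1.8 kW × 3 h × 31 = 167.4 kWh
Cost = 167.4 × $0.50 + 167.4 × $0.44 = $83.7 + $73.656 = $157.36

$157.36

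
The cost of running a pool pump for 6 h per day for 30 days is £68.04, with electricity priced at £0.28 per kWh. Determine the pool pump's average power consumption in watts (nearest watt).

1350 W

Energy = £68.04 ÷ £0.28/kWh = 243 kWh
Runtime = 6 h/day × 30 days = 180 h
Power = 243 kWh ÷ 180 h = 1.35 kW = 1350 W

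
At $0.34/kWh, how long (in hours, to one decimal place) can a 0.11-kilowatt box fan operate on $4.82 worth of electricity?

128.9 h

Energy available = $4.82 ÷ $0.34/kWh = 14.1765 kWh
Hours = 14.1765 kWh ÷ 0.11 kW = 128.9 h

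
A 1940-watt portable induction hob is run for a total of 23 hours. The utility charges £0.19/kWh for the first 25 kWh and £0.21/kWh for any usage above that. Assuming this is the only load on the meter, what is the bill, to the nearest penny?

£8.87

Energy = 1.94 kW × 23 h = 44.62 kWh
Tier 1 (0–25 kWh): 25 × £0.19 = £4.75
Above 25 kWh: 19.62 × £0.21 = £4.1202
Bill = £8.87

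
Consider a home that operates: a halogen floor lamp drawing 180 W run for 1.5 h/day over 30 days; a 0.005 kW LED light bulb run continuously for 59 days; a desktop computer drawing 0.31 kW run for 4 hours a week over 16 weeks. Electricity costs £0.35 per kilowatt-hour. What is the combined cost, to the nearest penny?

£12.26

halogen floor lamp: Runtime = 1.5 h/day × 30 days = 45 h
halogen floor lamp: 0.18 kW × 45 h = 8.1 kWh
LED light bulb: Runtime = 24 h × 59 = 1416 h
LED light bulb: 0.005 kW × 1416 h = 7.08 kWh
desktop computer: Runtime = 4 h/week × 16 weeks = 64 h
desktop computer: 0.31 kW × 64 h = 19.84 kWh
Total energy = 35.02 kWh
Cost = 35.02 × £0.35 = £12.26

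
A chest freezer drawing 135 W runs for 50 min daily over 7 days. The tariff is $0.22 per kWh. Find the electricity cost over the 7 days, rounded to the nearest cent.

$0.17

Runtime = 50 min × 7 = 350 min = 5.833333… h
Energy = 0.135 kW × 5.833333… h = 0.7875 kWh
Cost = 0.7875 kWh × $0.22/kWh = $0.17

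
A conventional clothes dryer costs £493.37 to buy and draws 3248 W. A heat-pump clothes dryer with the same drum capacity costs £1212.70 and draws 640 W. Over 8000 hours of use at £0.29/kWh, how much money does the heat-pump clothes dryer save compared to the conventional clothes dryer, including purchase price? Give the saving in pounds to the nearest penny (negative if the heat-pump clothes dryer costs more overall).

£5331.23

conventional clothes dryer: £493.37 + (3248/1000) kW × 8000 h × £0.29 = £493.37 + £7535.36 = £8028.73
heat-pump clothes dryer: £1212.70 + (640/1000) kW × 8000 h × £0.29 = £1212.70 + £1484.8 = £2697.5
Saving = £8028.73 − £2697.5 = £5331.23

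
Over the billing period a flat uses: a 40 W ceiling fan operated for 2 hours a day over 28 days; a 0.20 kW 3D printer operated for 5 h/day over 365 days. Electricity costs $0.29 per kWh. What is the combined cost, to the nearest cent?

ceiling fan: Runtime = 2 h/day × 28 days = 56 h
ceiling fan: 0.04 kW × 56 h = 2.24 kWh
3D printer: Runtime = 5 h/day × 365 days = 1825 h
3D printer: 0.2 kW × 1825 h = 365 kWh
Total energy = 367.24 kWh
Cost = 367.24 × $0.29 = $106.50

$106.50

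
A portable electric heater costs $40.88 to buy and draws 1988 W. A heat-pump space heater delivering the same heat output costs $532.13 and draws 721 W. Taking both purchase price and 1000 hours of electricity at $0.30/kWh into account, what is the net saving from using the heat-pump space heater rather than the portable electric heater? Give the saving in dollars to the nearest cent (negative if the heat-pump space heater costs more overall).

-$111.15

portable electric heater: $40.88 + (1988/1000) kW × 1000 h × $0.30 = $40.88 + $596.4 = $637.28
heat-pump space heater: $532.13 + (721/1000) kW × 1000 h × $0.30 = $532.13 + $216.3 = $748.43
Saving = $637.28 − $748.43 = −$111.15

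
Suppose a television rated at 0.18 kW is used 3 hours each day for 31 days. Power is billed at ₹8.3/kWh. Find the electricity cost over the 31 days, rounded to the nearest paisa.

₹138.94

Runtime = 3 h/day × 31 days = 93 h
Energy = 0.18 kW × 93 h = 16.74 kWh
Cost = 16.74 kWh × ₹8.3/kWh = ₹138.94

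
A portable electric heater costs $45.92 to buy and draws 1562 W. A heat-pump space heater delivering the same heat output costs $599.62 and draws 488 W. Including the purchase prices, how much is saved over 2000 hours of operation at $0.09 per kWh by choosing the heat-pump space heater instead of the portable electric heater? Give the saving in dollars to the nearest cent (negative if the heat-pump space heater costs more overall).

-$360.38

portable electric heater: $45.92 + (1562/1000) kW × 2000 h × $0.09 = $45.92 + $281.16 = $327.08
heat-pump space heater: $599.62 + (488/1000) kW × 2000 h × $0.09 = $599.62 + $87.84 = $687.46
Saving = $327.08 − $687.46 = −$360.38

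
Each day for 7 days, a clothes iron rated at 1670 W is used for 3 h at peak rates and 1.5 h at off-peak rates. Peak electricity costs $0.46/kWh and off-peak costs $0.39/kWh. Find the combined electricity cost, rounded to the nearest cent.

$22.97

Peak energy = 1.67 kW × 3 h × 7 = 35.07 kWh
Off-peak energy = 1.67 kW × 1.5 h × 7 = 17.535 kWh
Cost = 35.07 × $0.46 + 17.535 × $0.39 = $16.1322 + $6.83865 = $22.97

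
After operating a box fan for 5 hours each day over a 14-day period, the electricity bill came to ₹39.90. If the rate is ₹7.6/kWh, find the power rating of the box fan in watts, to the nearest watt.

75 W

Energy = ₹39.90 ÷ ₹7.6/kWh = 5.25 kWh
Runtime = 5 h/day × 14 days = 70 h
Power = 5.25 kWh ÷ 70 h = 0.075 kW = 75 W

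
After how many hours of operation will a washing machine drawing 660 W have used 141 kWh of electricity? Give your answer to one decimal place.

213.6 h

Hours = 141 kWh ÷ 0.66 kW = 213.6 h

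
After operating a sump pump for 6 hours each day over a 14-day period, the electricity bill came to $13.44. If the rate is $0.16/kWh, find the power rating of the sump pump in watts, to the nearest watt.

Energy = $13.44 ÷ $0.16/kWh = 84 kWh
Runtime = 6 h/day × 14 days = 84 h
Power = 84 kWh ÷ 84 h = 1 kW = 1000 W

1000 W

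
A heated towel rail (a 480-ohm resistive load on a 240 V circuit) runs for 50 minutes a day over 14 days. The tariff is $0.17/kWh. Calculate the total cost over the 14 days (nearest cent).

Power = V²/R = 240²/480 = 120 W = 0.12 kW
Runtime = 50 min × 14 = 700 min = 11.666666… h
Energy = 0.12 kW × 11.666666… h = 1.4 kWh
Cost = 1.4 kWh × $0.17/kWh = $0.24

$0.24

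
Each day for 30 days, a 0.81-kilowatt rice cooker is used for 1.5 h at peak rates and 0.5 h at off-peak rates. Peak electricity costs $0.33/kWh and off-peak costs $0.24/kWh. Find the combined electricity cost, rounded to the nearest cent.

Peak energy = 0.81 kW × 1.5 h × 30 = 36.45 kWh
Off-peak energy = 0.81 kW × 0.5 h × 30 = 12.15 kWh
Cost = 36.45 × $0.33 + 12.15 × $0.24 = $12.0285 + $2.916 = $14.94

$14.94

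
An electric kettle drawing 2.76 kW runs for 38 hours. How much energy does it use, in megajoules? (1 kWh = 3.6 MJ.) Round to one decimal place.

Energy = 2.76 kW × 38 h = 104.88 kWh
= 104.88 × 3.6 MJ = 377.6 MJ

377.6 MJ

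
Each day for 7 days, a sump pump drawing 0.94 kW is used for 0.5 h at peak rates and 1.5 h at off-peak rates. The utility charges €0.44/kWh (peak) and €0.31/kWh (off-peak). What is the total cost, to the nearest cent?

€4.51

Peak energy = 0.94 kW × 0.5 h × 7 = 3.29 kWh
Off-peak energy = 0.94 kW × 1.5 h × 7 = 9.87 kWh
Cost = 3.29 × €0.44 + 9.87 × €0.31 = €1.4476 + €3.0597 = €4.51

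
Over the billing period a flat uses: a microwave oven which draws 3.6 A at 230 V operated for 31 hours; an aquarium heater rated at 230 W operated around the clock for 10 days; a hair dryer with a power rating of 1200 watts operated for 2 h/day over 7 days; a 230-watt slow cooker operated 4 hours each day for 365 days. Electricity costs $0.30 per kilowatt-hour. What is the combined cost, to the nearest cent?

microwave oven: Power = 3.6 A × 230 V = 828 W = 0.828 kW
microwave oven: 0.828 kW × 31 h = 25.668 kWh
aquarium heater: Runtime = 24 h × 10 = 240 h
aquarium heater: 0.23 kW × 240 h = 55.2 kWh
hair dryer: Runtime = 2 h/day × 7 days = 14 h
hair dryer: 1.2 kW × 14 h = 16.8 kWh
slow cooker: Runtime = 4 h/day × 365 days = 1460 h
slow cooker: 0.23 kW × 1460 h = 335.8 kWh
Total energy = 433.468 kWh
Cost = 433.468 × $0.30 = $130.04

$130.04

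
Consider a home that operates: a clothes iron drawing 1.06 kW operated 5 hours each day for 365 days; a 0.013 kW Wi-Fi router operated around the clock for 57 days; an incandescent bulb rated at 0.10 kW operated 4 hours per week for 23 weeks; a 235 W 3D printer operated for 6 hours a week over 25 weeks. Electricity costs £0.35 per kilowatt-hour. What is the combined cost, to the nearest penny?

£698.86

clothes iron: Runtime = 5 h/day × 365 days = 1825 h
clothes iron: 1.06 kW × 1825 h = 1934.5 kWh
Wi-Fi router: Runtime = 24 h × 57 = 1368 h
Wi-Fi router: 0.013 kW × 1368 h = 17.784 kWh
incandescent bulb: Runtime = 4 h/week × 23 weeks = 92 h
incandescent bulb: 0.1 kW × 92 h = 9.2 kWh
3D printer: Runtime = 6 h/week × 25 weeks = 150 h
3D printer: 0.235 kW × 150 h = 35.25 kWh
Total energy = 1996.734 kWh
Cost = 1996.734 × £0.35 = £698.86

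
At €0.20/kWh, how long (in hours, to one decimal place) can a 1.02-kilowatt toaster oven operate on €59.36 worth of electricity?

Energy available = €59.36 ÷ €0.20/kWh = 296.8 kWh
Hours = 296.8 kWh ÷ 1.02 kW = 291.0 h

291.0 h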